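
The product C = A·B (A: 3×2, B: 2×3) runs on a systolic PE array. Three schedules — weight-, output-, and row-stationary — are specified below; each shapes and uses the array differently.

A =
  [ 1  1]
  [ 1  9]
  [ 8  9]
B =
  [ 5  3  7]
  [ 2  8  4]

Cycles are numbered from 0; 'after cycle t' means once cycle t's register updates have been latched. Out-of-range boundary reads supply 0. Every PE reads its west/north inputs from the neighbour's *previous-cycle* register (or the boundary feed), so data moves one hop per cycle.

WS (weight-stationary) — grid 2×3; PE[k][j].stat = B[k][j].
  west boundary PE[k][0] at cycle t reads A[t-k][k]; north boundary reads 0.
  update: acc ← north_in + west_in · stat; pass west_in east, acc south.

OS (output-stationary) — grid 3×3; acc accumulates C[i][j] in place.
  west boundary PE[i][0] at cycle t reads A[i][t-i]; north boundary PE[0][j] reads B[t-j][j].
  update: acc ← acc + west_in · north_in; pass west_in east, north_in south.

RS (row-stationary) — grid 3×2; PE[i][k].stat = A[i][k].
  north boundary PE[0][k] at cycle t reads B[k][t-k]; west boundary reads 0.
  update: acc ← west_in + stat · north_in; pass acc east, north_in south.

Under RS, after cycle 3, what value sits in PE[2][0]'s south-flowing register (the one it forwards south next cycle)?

register = 3

RS on a 3×2 grid — tracing PE[2][0] and its feeders:
  0: (1,0).acc=0  regs=<0,0>
  0: (2,0).acc=0  regs=<0,0>
  1: (1,0).acc=5  regs=<5,5>
  1: (2,0).acc=0  regs=<0,0>
  2: (1,0).acc=3  regs=<3,3>
  2: (2,0).acc=40  regs=<40,5>
  3: (1,0).acc=7  regs=<7,7>
  3: (2,0).acc=24  regs=<24,3>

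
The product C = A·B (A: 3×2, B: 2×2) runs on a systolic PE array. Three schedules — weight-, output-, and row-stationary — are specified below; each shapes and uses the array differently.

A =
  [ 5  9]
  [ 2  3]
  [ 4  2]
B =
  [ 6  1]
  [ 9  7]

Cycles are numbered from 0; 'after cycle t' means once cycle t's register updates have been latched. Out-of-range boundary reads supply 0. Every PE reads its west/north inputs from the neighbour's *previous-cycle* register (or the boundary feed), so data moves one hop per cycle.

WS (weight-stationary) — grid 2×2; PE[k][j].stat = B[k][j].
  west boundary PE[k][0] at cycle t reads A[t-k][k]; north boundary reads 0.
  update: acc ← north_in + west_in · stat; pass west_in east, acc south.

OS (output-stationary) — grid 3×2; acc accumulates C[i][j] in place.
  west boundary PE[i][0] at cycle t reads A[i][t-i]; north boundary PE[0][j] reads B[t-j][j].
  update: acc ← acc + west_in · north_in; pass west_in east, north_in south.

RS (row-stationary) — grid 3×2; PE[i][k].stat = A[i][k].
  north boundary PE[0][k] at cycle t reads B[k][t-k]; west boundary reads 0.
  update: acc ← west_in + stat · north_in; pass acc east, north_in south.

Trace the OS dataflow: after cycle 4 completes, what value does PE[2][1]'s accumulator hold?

OS 3×2: PE[2][1] cycle-by-cycle (with neighbour feeds):
  cycle 0: PE[1][1] → acc 0, east 0, south 0
  cycle 0: PE[2][0] → acc 0, east 0, south 0
  cycle 0: PE[2][1] → acc 0, east 0, south 0
  cycle 1: PE[1][1] → acc 0, east 0, south 0
  cycle 1: PE[2][0] → acc 0, east 0, south 0
  cycle 1: PE[2][1] → acc 0, east 0, south 0
  cycle 2: PE[1][1] → acc 2, east 2, south 1
  cycle 2: PE[2][0] → acc 24, east 4, south 6
  cycle 2: PE[2][1] → acc 0, east 0, south 0
  cycle 3: PE[1][1] → acc 23, east 3, south 7
  cycle 3: PE[2][0] → acc 42, east 2, south 9
  cycle 3: PE[2][1] → acc 4, east 4, south 1
  cycle 4: PE[1][1] → acc 23, east 0, south 0
  cycle 4: PE[2][0] → acc 42, east 0, south 0
  cycle 4: PE[2][1] → acc 18, east 2, south 7

PE[2][1].acc = 18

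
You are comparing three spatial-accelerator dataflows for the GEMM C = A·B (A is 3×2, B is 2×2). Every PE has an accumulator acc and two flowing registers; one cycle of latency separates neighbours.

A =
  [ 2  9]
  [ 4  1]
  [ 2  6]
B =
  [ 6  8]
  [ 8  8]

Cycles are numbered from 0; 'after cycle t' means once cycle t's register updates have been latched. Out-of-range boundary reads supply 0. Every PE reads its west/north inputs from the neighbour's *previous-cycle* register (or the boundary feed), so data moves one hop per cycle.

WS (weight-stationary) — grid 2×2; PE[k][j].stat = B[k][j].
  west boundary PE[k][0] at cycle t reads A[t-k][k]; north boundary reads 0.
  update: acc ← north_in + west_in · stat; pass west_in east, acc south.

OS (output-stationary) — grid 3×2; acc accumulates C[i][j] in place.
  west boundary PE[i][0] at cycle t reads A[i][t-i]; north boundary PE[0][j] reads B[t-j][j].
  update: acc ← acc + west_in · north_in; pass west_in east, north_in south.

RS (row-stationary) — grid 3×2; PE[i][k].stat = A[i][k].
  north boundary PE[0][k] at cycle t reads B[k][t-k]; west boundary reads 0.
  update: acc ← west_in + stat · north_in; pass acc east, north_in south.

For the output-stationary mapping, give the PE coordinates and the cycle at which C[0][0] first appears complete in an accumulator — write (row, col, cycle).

(row, col, cycle) = (0, 0, 1)

OS — PE[0][0] is where C[0][0] collects:
  cycle 0: PE[0][0] → acc 12, east 2, south 6
  cycle 1: PE[0][0] → acc 84, east 9, south 8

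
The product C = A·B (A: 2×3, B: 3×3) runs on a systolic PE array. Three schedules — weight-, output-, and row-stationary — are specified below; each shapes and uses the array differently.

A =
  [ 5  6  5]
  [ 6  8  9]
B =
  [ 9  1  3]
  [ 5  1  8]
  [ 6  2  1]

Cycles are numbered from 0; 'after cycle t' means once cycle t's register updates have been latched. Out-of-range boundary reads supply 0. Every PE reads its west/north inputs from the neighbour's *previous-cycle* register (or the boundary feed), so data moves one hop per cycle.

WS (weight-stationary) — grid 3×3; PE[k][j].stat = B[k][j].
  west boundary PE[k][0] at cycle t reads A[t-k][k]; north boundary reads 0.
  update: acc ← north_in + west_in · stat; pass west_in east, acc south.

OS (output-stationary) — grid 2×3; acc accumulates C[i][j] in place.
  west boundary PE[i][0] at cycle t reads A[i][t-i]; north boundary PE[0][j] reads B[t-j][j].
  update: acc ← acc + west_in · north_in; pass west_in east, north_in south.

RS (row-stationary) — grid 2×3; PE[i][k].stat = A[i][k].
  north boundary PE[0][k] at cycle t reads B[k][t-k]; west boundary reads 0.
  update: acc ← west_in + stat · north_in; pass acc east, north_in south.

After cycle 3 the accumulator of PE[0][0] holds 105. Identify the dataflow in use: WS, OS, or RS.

WS [3×3] PE[0][0] across cycles:
  @0  [0,0]  acc 45  |  →5  ↓45
  @1  [0,0]  acc 54  |  →6  ↓54
  @2  [0,0]  acc 0  |  →0  ↓0
  @3  [0,0]  acc 0  |  →0  ↓0
OS [2×3] PE[0][0] across cycles:
  @0  [0,0]  acc 45  |  →5  ↓9
  @1  [0,0]  acc 75  |  →6  ↓5
  @2  [0,0]  acc 105  |  →5  ↓6
  @3  [0,0]  acc 105  |  →0  ↓0
RS [2×3] PE[0][0] across cycles:
  @0  [0,0]  acc 45  |  →45  ↓9
  @1  [0,0]  acc 5  |  →5  ↓1
  @2  [0,0]  acc 15  |  →15  ↓3
  @3  [0,0]  acc 0  |  →0  ↓0

dataflow = OS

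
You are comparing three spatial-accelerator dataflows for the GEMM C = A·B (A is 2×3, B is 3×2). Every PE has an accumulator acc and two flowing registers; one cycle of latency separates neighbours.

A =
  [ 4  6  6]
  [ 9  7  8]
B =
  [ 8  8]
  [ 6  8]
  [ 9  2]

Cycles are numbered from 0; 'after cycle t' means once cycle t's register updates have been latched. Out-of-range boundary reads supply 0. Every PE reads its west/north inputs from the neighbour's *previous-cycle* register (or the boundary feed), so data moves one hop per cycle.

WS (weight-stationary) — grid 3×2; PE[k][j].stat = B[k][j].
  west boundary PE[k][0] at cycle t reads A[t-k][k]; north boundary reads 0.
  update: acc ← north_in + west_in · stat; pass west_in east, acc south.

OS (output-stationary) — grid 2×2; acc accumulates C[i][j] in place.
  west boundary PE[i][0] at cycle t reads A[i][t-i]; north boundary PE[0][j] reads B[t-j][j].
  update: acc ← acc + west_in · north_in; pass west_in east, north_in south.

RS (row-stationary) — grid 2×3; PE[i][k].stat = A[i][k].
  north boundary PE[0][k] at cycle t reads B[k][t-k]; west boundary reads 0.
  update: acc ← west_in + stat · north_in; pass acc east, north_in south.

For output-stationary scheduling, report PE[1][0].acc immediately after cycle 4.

OS on a 2×2 grid — tracing PE[1][0] and its feeders:
  0: (0,0).acc=32  regs=<4,8>
  0: (1,0).acc=0  regs=<0,0>
  1: (0,0).acc=68  regs=<6,6>
  1: (1,0).acc=72  regs=<9,8>
  2: (0,0).acc=122  regs=<6,9>
  2: (1,0).acc=114  regs=<7,6>
  3: (0,0).acc=122  regs=<0,0>
  3: (1,0).acc=186  regs=<8,9>
  4: (0,0).acc=122  regs=<0,0>
  4: (1,0).acc=186  regs=<0,0>

PE[1][0].acc = 186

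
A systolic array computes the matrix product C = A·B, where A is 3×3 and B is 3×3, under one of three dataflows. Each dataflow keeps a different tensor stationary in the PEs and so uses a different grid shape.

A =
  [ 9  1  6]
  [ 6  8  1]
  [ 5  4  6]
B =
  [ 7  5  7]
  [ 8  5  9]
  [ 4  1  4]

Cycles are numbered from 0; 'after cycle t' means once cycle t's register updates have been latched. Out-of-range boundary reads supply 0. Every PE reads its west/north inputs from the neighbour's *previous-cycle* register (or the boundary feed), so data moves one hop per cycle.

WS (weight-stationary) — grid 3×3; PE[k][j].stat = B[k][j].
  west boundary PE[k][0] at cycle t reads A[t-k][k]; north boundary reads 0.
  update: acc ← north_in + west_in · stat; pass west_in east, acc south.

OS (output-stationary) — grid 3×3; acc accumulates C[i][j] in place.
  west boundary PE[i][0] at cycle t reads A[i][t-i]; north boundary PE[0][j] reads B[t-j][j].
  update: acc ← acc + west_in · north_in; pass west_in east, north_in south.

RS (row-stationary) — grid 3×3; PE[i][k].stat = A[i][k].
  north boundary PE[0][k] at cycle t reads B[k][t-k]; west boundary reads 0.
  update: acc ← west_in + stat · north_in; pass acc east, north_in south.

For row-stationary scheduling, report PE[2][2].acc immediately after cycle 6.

PE[2][2].acc = 95

RS on a 3×3 grid — tracing PE[2][2] and its feeders:
  0: (1,2).acc=0  regs=<0,0>
  0: (2,1).acc=0  regs=<0,0>
  0: (2,2).acc=0  regs=<0,0>
  1: (1,2).acc=0  regs=<0,0>
  1: (2,1).acc=0  regs=<0,0>
  1: (2,2).acc=0  regs=<0,0>
  2: (1,2).acc=0  regs=<0,0>
  2: (2,1).acc=0  regs=<0,0>
  2: (2,2).acc=0  regs=<0,0>
  3: (1,2).acc=110  regs=<110,4>
  3: (2,1).acc=67  regs=<67,8>
  3: (2,2).acc=0  regs=<0,0>
  4: (1,2).acc=71  regs=<71,1>
  4: (2,1).acc=45  regs=<45,5>
  4: (2,2).acc=91  regs=<91,4>
  5: (1,2).acc=118  regs=<118,4>
  5: (2,1).acc=71  regs=<71,9>
  5: (2,2).acc=51  regs=<51,1>
  6: (1,2).acc=0  regs=<0,0>
  6: (2,1).acc=0  regs=<0,0>
  6: (2,2).acc=95  regs=<95,4>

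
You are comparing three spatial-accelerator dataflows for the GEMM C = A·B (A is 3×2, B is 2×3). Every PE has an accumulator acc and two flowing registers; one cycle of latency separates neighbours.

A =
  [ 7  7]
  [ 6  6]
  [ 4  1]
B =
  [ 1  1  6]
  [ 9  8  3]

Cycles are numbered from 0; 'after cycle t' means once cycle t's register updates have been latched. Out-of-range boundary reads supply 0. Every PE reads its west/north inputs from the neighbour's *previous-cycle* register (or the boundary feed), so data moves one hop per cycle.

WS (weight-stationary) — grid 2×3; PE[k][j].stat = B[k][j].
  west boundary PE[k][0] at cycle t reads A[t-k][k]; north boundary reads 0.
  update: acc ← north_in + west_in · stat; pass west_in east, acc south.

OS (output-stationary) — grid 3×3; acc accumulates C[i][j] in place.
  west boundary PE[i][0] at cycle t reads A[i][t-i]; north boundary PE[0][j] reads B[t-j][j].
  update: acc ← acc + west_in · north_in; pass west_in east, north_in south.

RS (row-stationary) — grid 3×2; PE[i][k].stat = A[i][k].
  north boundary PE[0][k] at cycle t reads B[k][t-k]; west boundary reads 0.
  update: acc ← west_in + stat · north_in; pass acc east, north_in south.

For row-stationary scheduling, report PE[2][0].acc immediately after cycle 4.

RS 3×2: PE[2][0] cycle-by-cycle (with neighbour feeds):
  after 0 — PE[1][0] acc=0, pass-E 0, pass-S 0
  after 0 — PE[2][0] acc=0, pass-E 0, pass-S 0
  after 1 — PE[1][0] acc=6, pass-E 6, pass-S 1
  after 1 — PE[2][0] acc=0, pass-E 0, pass-S 0
  after 2 — PE[1][0] acc=6, pass-E 6, pass-S 1
  after 2 — PE[2][0] acc=4, pass-E 4, pass-S 1
  after 3 — PE[1][0] acc=36, pass-E 36, pass-S 6
  after 3 — PE[2][0] acc=4, pass-E 4, pass-S 1
  after 4 — PE[1][0] acc=0, pass-E 0, pass-S 0
  after 4 — PE[2][0] acc=24, pass-E 24, pass-S 6

PE[2][0].acc = 24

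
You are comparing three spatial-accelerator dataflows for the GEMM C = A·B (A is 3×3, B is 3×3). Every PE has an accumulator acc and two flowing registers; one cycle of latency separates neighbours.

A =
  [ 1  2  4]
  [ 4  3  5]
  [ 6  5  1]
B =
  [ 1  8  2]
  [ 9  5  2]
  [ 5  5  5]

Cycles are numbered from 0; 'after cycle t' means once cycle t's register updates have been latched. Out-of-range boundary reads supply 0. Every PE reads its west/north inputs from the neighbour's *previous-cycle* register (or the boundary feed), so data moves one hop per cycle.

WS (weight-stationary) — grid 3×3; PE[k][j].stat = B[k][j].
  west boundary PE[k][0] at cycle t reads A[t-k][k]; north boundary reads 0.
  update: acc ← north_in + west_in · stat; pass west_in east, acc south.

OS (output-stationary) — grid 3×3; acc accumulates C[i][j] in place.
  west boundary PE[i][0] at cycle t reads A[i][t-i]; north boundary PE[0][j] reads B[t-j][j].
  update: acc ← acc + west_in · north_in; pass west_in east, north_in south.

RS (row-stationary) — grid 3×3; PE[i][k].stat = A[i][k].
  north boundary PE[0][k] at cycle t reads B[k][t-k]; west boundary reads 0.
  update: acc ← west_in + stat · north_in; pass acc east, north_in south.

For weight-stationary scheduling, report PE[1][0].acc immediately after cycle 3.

PE[1][0].acc = 51

WS (3×3). Following PE[1][0] plus its west/north inputs:
  c0 r0c0: 1 / 1 / 1
  c0 r1c0: 0 / 0 / 0
  c1 r0c0: 4 / 4 / 4
  c1 r1c0: 19 / 2 / 19
  c2 r0c0: 6 / 6 / 6
  c2 r1c0: 31 / 3 / 31
  c3 r0c0: 0 / 0 / 0
  c3 r1c0: 51 / 5 / 51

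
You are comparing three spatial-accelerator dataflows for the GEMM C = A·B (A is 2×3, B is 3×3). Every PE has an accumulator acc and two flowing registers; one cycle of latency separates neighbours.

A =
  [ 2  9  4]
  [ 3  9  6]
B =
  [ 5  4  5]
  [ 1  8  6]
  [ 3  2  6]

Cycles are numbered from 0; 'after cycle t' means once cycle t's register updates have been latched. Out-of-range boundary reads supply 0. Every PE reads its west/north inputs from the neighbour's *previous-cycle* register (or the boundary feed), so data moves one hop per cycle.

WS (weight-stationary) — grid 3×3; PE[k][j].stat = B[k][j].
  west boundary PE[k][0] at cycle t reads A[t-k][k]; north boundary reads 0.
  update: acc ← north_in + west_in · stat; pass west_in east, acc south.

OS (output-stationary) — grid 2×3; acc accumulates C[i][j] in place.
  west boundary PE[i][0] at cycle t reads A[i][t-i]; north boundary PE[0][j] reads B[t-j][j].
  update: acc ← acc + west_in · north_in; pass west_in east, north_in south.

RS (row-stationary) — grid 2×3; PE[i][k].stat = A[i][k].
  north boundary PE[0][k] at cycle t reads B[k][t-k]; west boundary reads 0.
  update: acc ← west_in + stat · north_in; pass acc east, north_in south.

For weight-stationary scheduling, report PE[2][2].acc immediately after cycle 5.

Tracing WS — 3×3 array, target PE[2][2]:
  0: (1,2).acc=0  regs=<0,0>
  0: (2,1).acc=0  regs=<0,0>
  0: (2,2).acc=0  regs=<0,0>
  1: (1,2).acc=0  regs=<0,0>
  1: (2,1).acc=0  regs=<0,0>
  1: (2,2).acc=0  regs=<0,0>
  2: (1,2).acc=0  regs=<0,0>
  2: (2,1).acc=0  regs=<0,0>
  2: (2,2).acc=0  regs=<0,0>
  3: (1,2).acc=64  regs=<9,64>
  3: (2,1).acc=88  regs=<4,88>
  3: (2,2).acc=0  regs=<0,0>
  4: (1,2).acc=69  regs=<9,69>
  4: (2,1).acc=96  regs=<6,96>
  4: (2,2).acc=88  regs=<4,88>
  5: (1,2).acc=0  regs=<0,0>
  5: (2,1).acc=0  regs=<0,0>
  5: (2,2).acc=105  regs=<6,105>

PE[2][2].acc = 105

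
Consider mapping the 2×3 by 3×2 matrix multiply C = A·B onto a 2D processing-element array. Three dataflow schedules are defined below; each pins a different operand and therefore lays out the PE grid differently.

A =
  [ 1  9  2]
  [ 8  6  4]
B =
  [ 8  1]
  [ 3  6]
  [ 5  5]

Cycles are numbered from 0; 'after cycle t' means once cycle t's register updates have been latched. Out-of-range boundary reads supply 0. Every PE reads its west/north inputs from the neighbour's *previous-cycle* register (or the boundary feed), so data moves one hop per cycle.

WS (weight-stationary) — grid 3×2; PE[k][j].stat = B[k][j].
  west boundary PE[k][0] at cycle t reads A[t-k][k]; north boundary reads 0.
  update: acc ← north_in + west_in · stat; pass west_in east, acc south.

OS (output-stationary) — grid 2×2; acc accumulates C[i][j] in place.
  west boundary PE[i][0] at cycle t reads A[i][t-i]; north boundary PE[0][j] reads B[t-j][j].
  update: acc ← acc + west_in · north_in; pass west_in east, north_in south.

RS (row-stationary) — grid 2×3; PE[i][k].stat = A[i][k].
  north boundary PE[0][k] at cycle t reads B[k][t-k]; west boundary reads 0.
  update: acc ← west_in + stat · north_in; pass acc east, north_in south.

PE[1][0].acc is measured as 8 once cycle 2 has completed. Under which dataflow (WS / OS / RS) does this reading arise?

WS [3×2] PE[1][0] across cycles:
  @0  [1,0]  acc 0  |  →0  ↓0
  @1  [1,0]  acc 35  |  →9  ↓35
  @2  [1,0]  acc 82  |  →6  ↓82
OS [2×2] PE[1][0] across cycles:
  @0  [1,0]  acc 0  |  →0  ↓0
  @1  [1,0]  acc 64  |  →8  ↓8
  @2  [1,0]  acc 82  |  →6  ↓3
RS [2×3] PE[1][0] across cycles:
  @0  [1,0]  acc 0  |  →0  ↓0
  @1  [1,0]  acc 64  |  →64  ↓8
  @2  [1,0]  acc 8  |  →8  ↓1

dataflow = RS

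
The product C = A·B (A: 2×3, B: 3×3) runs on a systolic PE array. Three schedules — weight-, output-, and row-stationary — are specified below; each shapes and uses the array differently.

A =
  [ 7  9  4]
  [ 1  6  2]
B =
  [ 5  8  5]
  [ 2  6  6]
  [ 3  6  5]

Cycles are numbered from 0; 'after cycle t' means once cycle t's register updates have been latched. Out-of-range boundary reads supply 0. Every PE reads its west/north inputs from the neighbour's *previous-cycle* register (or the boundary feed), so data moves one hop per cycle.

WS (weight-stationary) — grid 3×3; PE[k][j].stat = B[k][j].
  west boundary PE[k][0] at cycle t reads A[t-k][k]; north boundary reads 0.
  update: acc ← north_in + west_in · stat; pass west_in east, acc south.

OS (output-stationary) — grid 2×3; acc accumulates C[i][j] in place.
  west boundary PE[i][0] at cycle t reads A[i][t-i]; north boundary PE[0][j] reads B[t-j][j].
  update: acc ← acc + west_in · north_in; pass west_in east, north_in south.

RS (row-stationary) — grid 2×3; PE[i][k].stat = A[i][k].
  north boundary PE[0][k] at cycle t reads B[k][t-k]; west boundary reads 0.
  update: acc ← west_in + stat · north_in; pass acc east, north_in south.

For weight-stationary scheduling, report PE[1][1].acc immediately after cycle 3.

WS (3×3). Following PE[1][1] plus its west/north inputs:
  0: (0,1).acc=0  regs=<0,0>
  0: (1,0).acc=0  regs=<0,0>
  0: (1,1).acc=0  regs=<0,0>
  1: (0,1).acc=56  regs=<7,56>
  1: (1,0).acc=53  regs=<9,53>
  1: (1,1).acc=0  regs=<0,0>
  2: (0,1).acc=8  regs=<1,8>
  2: (1,0).acc=17  regs=<6,17>
  2: (1,1).acc=110  regs=<9,110>
  3: (0,1).acc=0  regs=<0,0>
  3: (1,0).acc=0  regs=<0,0>
  3: (1,1).acc=44  regs=<6,44>

PE[1][1].acc = 44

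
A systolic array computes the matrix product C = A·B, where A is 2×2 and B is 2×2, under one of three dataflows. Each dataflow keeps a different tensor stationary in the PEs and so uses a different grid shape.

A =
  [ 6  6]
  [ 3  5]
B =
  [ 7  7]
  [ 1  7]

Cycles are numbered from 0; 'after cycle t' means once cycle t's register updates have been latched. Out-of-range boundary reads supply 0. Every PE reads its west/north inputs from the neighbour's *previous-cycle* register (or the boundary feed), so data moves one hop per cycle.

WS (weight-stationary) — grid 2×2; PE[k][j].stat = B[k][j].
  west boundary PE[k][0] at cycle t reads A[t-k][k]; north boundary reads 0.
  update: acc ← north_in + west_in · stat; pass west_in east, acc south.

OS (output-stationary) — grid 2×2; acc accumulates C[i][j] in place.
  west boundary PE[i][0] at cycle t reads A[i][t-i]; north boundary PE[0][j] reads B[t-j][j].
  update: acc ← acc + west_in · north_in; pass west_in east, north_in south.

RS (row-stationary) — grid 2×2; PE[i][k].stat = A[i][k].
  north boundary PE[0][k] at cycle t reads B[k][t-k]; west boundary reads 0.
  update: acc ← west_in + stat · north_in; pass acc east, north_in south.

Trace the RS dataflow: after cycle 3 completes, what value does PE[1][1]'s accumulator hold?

RS (2×2). Following PE[1][1] plus its west/north inputs:
  step 0 · PE0,1: acc=0; fwd→0 fwd↓0
  step 0 · PE1,0: acc=0; fwd→0 fwd↓0
  step 0 · PE1,1: acc=0; fwd→0 fwd↓0
  step 1 · PE0,1: acc=48; fwd→48 fwd↓1
  step 1 · PE1,0: acc=21; fwd→21 fwd↓7
  step 1 · PE1,1: acc=0; fwd→0 fwd↓0
  step 2 · PE0,1: acc=84; fwd→84 fwd↓7
  step 2 · PE1,0: acc=21; fwd→21 fwd↓7
  step 2 · PE1,1: acc=26; fwd→26 fwd↓1
  step 3 · PE0,1: acc=0; fwd→0 fwd↓0
  step 3 · PE1,0: acc=0; fwd→0 fwd↓0
  step 3 · PE1,1: acc=56; fwd→56 fwd↓7

PE[1][1].acc = 56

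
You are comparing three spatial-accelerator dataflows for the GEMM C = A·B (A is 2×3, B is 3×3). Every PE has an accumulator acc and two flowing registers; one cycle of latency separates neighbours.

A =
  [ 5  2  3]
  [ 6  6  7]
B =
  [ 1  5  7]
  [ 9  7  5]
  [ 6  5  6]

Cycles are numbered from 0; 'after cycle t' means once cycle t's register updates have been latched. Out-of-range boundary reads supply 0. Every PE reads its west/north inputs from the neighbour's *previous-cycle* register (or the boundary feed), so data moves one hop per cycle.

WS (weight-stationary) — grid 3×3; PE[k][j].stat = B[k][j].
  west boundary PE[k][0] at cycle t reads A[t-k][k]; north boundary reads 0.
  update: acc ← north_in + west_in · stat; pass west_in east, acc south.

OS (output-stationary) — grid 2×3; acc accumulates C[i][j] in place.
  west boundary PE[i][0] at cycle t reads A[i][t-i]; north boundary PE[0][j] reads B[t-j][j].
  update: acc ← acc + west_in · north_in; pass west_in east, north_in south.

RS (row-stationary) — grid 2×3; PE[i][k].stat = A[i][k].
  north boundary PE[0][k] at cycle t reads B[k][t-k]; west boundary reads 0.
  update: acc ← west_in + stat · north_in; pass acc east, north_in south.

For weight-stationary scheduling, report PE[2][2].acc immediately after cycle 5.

WS on a 3×3 grid — tracing PE[2][2] and its feeders:
  [0] (1,2) acc=0 (h:0 v:0)
  [0] (2,1) acc=0 (h:0 v:0)
  [0] (2,2) acc=0 (h:0 v:0)
  [1] (1,2) acc=0 (h:0 v:0)
  [1] (2,1) acc=0 (h:0 v:0)
  [1] (2,2) acc=0 (h:0 v:0)
  [2] (1,2) acc=0 (h:0 v:0)
  [2] (2,1) acc=0 (h:0 v:0)
  [2] (2,2) acc=0 (h:0 v:0)
  [3] (1,2) acc=45 (h:2 v:45)
  [3] (2,1) acc=54 (h:3 v:54)
  [3] (2,2) acc=0 (h:0 v:0)
  [4] (1,2) acc=72 (h:6 v:72)
  [4] (2,1) acc=107 (h:7 v:107)
  [4] (2,2) acc=63 (h:3 v:63)
  [5] (1,2) acc=0 (h:0 v:0)
  [5] (2,1) acc=0 (h:0 v:0)
  [5] (2,2) acc=114 (h:7 v:114)

PE[2][2].acc = 114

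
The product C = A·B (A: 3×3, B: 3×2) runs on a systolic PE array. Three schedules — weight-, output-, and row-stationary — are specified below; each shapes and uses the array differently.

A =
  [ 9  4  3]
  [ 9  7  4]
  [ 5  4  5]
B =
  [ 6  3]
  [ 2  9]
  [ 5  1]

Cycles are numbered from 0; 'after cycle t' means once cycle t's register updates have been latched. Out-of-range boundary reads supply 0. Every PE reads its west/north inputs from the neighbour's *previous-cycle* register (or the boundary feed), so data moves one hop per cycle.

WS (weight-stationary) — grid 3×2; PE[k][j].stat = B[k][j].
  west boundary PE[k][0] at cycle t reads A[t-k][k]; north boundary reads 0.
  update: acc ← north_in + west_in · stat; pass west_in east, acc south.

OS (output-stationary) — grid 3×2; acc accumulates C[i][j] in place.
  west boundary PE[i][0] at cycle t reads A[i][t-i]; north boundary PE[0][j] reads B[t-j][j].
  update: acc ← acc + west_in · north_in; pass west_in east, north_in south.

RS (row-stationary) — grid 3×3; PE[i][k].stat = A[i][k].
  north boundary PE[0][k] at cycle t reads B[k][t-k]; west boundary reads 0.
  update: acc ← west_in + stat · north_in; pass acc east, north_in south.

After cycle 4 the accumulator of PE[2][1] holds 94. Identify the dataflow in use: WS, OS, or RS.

dataflow = WS

Under WS (3×2), PE[2][1]:
  @0  [2,1]  acc 0  |  →0  ↓0
  @1  [2,1]  acc 0  |  →0  ↓0
  @2  [2,1]  acc 0  |  →0  ↓0
  @3  [2,1]  acc 66  |  →3  ↓66
  @4  [2,1]  acc 94  |  →4  ↓94
Under OS (3×2), PE[2][1]:
  @0  [2,1]  acc 0  |  →0  ↓0
  @1  [2,1]  acc 0  |  →0  ↓0
  @2  [2,1]  acc 0  |  →0  ↓0
  @3  [2,1]  acc 15  |  →5  ↓3
  @4  [2,1]  acc 51  |  →4  ↓9
Under RS (3×3), PE[2][1]:
  @0  [2,1]  acc 0  |  →0  ↓0
  @1  [2,1]  acc 0  |  →0  ↓0
  @2  [2,1]  acc 0  |  →0  ↓0
  @3  [2,1]  acc 38  |  →38  ↓2
  @4  [2,1]  acc 51  |  →51  ↓9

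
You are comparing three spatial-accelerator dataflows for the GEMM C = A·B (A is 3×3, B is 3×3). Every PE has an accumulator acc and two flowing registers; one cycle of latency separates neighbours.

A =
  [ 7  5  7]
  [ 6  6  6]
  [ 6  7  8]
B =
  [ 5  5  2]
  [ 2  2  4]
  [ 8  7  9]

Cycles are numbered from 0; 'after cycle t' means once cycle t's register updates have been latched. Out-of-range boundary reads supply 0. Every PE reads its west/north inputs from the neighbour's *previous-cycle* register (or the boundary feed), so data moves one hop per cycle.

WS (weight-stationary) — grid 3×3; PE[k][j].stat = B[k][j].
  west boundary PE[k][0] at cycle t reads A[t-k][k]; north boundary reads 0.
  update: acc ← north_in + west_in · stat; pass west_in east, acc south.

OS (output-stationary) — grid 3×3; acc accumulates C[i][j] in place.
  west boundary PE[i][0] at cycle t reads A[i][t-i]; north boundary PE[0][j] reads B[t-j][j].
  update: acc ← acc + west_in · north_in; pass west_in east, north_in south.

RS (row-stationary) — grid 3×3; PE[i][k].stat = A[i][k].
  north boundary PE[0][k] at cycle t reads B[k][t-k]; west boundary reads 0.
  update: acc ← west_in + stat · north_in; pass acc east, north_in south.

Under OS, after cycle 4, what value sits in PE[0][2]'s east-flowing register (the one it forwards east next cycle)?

Tracing OS — 3×3 array, target PE[0][2]:
  step 0 · PE0,1: acc=0; fwd→0 fwd↓0
  step 0 · PE0,2: acc=0; fwd→0 fwd↓0
  step 1 · PE0,1: acc=35; fwd→7 fwd↓5
  step 1 · PE0,2: acc=0; fwd→0 fwd↓0
  step 2 · PE0,1: acc=45; fwd→5 fwd↓2
  step 2 · PE0,2: acc=14; fwd→7 fwd↓2
  step 3 · PE0,1: acc=94; fwd→7 fwd↓7
  step 3 · PE0,2: acc=34; fwd→5 fwd↓4
  step 4 · PE0,1: acc=94; fwd→0 fwd↓0
  step 4 · PE0,2: acc=97; fwd→7 fwd↓9

register = 7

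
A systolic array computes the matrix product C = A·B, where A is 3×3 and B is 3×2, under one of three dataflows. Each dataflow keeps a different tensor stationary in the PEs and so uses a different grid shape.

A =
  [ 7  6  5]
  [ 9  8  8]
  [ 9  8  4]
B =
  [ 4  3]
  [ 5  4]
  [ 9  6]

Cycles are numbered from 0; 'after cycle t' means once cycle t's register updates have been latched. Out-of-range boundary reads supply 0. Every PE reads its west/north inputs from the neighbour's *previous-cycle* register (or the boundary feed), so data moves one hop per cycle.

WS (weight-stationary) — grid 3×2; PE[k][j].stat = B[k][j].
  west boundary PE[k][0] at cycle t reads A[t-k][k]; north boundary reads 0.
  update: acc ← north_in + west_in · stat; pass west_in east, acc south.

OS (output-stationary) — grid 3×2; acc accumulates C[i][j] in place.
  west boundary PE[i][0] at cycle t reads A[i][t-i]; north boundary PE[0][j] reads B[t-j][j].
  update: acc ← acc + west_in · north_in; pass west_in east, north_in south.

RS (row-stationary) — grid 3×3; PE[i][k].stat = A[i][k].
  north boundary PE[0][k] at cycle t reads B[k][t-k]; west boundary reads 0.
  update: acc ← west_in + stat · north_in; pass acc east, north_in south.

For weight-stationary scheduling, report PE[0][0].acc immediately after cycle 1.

WS (3×2). Following PE[0][0] plus its west/north inputs:
  step 0 · PE0,0: acc=28; fwd→7 fwd↓28
  step 1 · PE0,0: acc=36; fwd→9 fwd↓36

PE[0][0].acc = 36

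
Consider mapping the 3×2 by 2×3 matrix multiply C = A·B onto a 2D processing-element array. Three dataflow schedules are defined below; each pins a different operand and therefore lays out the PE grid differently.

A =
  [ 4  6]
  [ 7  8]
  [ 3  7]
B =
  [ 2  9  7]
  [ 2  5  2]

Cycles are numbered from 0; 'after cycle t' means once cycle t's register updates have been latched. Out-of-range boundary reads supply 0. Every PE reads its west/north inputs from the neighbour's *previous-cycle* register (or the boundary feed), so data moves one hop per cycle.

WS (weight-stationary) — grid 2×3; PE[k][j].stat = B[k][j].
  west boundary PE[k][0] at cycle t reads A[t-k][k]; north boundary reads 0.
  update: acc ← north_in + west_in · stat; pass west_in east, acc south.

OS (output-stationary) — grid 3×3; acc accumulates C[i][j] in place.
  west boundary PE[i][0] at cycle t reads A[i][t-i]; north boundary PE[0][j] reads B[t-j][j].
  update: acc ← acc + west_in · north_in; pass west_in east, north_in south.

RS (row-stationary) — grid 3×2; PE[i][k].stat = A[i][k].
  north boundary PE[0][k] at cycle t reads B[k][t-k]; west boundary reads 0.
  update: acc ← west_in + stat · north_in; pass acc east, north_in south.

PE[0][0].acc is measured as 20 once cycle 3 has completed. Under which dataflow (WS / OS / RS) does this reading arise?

dataflow = OS

Under WS (2×3), PE[0][0]:
  @0  [0,0]  acc 8  |  →4  ↓8
  @1  [0,0]  acc 14  |  →7  ↓14
  @2  [0,0]  acc 6  |  →3  ↓6
  @3  [0,0]  acc 0  |  →0  ↓0
Under OS (3×3), PE[0][0]:
  @0  [0,0]  acc 8  |  →4  ↓2
  @1  [0,0]  acc 20  |  →6  ↓2
  @2  [0,0]  acc 20  |  →0  ↓0
  @3  [0,0]  acc 20  |  →0  ↓0
Under RS (3×2), PE[0][0]:
  @0  [0,0]  acc 8  |  →8  ↓2
  @1  [0,0]  acc 36  |  →36  ↓9
  @2  [0,0]  acc 28  |  →28  ↓7
  @3  [0,0]  acc 0  |  →0  ↓0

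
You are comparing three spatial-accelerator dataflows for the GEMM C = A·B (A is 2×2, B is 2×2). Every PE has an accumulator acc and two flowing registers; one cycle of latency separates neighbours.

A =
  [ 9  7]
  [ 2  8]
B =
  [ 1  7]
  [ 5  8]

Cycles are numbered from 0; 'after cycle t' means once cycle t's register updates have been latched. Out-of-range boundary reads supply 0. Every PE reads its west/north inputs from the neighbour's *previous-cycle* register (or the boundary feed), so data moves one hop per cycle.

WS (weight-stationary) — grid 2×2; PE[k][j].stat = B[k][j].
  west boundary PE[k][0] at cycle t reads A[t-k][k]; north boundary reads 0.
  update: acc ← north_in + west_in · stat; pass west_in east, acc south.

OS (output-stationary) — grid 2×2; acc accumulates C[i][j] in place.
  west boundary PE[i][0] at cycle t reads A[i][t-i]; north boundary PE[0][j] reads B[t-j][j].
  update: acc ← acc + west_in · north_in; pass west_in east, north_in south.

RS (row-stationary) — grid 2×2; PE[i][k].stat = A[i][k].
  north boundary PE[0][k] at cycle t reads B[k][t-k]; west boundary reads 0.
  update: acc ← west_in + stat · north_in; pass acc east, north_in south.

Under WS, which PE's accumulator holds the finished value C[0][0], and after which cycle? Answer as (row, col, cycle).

Under WS, C[0][0] lands at PE[1][0]:
  step 0 · PE1,0: acc=0; fwd→0 fwd↓0
  step 1 · PE1,0: acc=44; fwd→7 fwd↓44

(row, col, cycle) = (1, 0, 1)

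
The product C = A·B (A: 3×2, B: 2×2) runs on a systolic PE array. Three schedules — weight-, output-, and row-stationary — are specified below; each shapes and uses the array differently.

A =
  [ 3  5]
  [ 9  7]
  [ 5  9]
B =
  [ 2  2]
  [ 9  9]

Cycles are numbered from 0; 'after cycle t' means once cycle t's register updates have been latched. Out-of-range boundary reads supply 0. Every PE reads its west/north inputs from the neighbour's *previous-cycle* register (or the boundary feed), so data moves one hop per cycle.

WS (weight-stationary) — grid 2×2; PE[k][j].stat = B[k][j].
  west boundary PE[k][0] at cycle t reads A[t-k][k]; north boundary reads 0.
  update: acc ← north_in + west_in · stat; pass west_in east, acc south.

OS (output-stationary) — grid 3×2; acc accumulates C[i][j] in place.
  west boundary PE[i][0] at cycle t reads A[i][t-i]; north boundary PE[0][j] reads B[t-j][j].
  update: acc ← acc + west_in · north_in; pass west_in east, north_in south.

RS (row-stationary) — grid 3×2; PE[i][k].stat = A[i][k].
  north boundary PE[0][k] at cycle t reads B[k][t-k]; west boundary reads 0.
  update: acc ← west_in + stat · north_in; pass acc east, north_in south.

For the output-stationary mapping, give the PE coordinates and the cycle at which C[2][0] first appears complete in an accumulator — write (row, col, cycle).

(row, col, cycle) = (2, 0, 3)

OS: C[2][0] accumulates in PE[2][0]:
  @0  [2,0]  acc 0  |  →0  ↓0
  @1  [2,0]  acc 0  |  →0  ↓0
  @2  [2,0]  acc 10  |  →5  ↓2
  @3  [2,0]  acc 91  |  →9  ↓9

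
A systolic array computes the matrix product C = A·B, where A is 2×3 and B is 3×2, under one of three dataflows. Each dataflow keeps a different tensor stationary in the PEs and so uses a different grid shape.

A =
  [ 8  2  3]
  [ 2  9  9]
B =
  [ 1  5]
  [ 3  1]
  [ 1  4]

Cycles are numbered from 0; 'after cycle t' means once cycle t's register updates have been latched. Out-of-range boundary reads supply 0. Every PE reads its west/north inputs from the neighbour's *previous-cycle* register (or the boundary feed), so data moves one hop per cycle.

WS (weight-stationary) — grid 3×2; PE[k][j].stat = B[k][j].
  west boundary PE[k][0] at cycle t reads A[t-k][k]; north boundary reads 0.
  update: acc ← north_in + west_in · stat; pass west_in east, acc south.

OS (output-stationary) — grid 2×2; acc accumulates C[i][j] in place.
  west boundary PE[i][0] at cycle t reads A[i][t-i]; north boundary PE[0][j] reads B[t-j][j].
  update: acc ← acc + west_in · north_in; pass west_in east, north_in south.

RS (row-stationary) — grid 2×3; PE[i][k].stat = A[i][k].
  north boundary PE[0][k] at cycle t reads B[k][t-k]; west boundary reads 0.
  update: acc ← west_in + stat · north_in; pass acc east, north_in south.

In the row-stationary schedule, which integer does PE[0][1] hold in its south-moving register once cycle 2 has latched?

register = 1

RS (2×3). Following PE[0][1] plus its west/north inputs:
  after 0 — PE[0][0] acc=8, pass-E 8, pass-S 1
  after 0 — PE[0][1] acc=0, pass-E 0, pass-S 0
  after 1 — PE[0][0] acc=40, pass-E 40, pass-S 5
  after 1 — PE[0][1] acc=14, pass-E 14, pass-S 3
  after 2 — PE[0][0] acc=0, pass-E 0, pass-S 0
  after 2 — PE[0][1] acc=42, pass-E 42, pass-S 1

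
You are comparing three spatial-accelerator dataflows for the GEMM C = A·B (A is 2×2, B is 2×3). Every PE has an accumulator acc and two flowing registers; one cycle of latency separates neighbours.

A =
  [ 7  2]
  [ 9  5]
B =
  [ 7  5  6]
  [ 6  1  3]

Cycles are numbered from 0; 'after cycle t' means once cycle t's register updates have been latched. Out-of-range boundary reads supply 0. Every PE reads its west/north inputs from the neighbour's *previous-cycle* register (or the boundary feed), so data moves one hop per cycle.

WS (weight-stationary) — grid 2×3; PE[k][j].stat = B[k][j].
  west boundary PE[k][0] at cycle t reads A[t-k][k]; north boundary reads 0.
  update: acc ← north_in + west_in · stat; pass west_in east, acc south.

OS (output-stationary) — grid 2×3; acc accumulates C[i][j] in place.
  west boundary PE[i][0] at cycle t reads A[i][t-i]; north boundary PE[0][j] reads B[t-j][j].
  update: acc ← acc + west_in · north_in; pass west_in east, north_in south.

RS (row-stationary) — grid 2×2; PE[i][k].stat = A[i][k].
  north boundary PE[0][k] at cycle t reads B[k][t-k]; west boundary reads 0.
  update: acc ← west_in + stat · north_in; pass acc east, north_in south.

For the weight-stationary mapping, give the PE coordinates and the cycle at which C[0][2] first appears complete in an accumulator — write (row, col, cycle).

WS: C[0][2] accumulates in PE[1][2]:
  step 0 · PE1,2: acc=0; fwd→0 fwd↓0
  step 1 · PE1,2: acc=0; fwd→0 fwd↓0
  step 2 · PE1,2: acc=0; fwd→0 fwd↓0
  step 3 · PE1,2: acc=48; fwd→2 fwd↓48

(row, col, cycle) = (1, 2, 3)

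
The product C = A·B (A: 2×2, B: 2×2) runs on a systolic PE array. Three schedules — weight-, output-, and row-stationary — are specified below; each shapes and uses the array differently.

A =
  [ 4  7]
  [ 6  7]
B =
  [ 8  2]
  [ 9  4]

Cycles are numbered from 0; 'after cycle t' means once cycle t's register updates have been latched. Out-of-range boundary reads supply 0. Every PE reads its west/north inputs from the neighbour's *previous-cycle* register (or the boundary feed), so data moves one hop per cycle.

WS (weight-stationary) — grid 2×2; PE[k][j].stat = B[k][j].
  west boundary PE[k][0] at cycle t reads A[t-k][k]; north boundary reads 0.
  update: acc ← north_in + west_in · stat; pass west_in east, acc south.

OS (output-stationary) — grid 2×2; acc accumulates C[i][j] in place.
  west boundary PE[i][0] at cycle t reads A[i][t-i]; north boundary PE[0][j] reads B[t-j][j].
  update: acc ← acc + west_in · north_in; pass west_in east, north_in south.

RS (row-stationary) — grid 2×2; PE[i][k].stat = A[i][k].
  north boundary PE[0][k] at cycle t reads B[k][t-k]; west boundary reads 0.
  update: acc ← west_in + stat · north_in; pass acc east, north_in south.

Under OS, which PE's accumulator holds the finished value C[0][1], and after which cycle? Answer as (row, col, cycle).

OS — PE[0][1] is where C[0][1] collects:
  step 0 · PE0,1: acc=0; fwd→0 fwd↓0
  step 1 · PE0,1: acc=8; fwd→4 fwd↓2
  step 2 · PE0,1: acc=36; fwd→7 fwd↓4

(row, col, cycle) = (0, 1, 2)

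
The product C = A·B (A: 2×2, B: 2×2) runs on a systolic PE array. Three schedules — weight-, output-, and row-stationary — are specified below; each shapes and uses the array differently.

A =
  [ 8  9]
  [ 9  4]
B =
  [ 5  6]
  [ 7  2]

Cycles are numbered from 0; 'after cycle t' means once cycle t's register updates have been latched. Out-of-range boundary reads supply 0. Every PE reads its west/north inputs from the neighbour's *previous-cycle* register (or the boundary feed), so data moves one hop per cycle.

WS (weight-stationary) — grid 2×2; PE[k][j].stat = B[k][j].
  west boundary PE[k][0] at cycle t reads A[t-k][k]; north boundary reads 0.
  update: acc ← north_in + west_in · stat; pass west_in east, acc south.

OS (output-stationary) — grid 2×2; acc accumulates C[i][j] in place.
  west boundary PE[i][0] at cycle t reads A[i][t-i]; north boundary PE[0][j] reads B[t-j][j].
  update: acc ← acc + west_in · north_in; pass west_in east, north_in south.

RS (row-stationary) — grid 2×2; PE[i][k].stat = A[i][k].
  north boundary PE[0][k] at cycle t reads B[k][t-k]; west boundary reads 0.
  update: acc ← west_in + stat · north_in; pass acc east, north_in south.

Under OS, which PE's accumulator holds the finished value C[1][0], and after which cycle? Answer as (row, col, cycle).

(row, col, cycle) = (1, 0, 2)

OS: C[1][0] accumulates in PE[1][0]:
  cycle 0: PE[1][0] → acc 0, east 0, south 0
  cycle 1: PE[1][0] → acc 45, east 9, south 5
  cycle 2: PE[1][0] → acc 73, east 4, south 7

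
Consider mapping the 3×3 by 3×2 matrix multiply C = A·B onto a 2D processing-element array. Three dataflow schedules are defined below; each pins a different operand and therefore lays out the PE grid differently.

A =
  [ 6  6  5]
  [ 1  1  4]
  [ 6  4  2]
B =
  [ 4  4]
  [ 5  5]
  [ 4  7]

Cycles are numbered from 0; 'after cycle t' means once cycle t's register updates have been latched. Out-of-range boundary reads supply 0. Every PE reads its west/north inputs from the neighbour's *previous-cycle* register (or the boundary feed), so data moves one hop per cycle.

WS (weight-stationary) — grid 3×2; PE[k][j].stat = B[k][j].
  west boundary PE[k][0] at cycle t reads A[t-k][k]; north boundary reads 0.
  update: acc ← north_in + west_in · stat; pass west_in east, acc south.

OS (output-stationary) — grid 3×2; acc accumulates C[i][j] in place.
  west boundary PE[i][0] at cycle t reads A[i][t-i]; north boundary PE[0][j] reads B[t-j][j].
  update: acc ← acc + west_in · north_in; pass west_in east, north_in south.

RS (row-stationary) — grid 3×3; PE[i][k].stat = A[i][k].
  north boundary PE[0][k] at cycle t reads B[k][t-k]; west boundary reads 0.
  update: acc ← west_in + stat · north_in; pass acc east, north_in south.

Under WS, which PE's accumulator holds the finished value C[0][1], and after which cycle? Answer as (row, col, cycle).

WS: C[0][1] accumulates in PE[2][1]:
  step 0 · PE2,1: acc=0; fwd→0 fwd↓0
  step 1 · PE2,1: acc=0; fwd→0 fwd↓0
  step 2 · PE2,1: acc=0; fwd→0 fwd↓0
  step 3 · PE2,1: acc=89; fwd→5 fwd↓89

(row, col, cycle) = (2, 1, 3)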